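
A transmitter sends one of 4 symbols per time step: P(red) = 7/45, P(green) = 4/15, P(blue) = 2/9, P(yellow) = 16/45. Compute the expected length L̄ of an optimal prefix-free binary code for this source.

Repeatedly combine the two least-probable nodes; the expected code length is the sum of the merged weights.
merge 7/45 + 2/9 → 17/45
merge 4/15 + 16/45 → 28/45
merge 17/45 + 28/45 → 1
L = 17/45 + 28/45 + 1 = 2 bits/symbol.

2 bits/symbol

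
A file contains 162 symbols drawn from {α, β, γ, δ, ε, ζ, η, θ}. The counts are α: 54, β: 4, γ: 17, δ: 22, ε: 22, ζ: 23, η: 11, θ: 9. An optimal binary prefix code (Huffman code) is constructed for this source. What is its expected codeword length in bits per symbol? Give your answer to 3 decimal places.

Probabilities are the counts divided by 162.
Repeatedly combine the two least-probable nodes; the expected code length is the sum of the merged weights.
merge 2/81 + 1/18 → 13/162
merge 11/162 + 13/162 → 4/27
merge 17/162 + 11/81 → 13/54
merge 11/81 + 23/162 → 5/18
merge 4/27 + 13/54 → 7/18
merge 5/18 + 1/3 → 11/18
merge 7/18 + 11/18 → 1
L = 13/162 + 4/27 + 13/54 + 5/18 + 7/18 + 11/18 + 1 = 445/162 ≈ 2.747 bits/symbol.

2.747 bits/symbol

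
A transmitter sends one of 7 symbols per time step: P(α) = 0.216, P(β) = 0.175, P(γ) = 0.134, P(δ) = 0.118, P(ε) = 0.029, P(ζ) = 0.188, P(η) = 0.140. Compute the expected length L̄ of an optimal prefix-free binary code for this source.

Repeatedly combine the two least-probable nodes; the expected code length is the sum of the merged weights.
merge 29/1000 + 59/500 → 147/1000
merge 67/500 + 7/50 → 137/500
merge 147/1000 + 7/40 → 161/500
merge 47/250 + 27/125 → 101/250
merge 137/500 + 161/500 → 149/250
merge 101/250 + 149/250 → 1
L = 147/1000 + 137/500 + 161/500 + 101/250 + 149/250 + 1 = 2743/1000 = 2.743 bits/symbol.

2.743 bits/symbol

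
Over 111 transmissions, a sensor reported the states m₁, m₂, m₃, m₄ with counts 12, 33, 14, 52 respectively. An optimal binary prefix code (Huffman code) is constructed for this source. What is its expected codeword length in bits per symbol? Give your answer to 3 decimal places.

1.766 bits/symbol

Probabilities are the counts divided by 111.
Repeatedly combine the two least-probable nodes; the expected code length is the sum of the merged weights.
merge 4/37 + 14/111 → 26/111
merge 26/111 + 11/37 → 59/111
merge 52/111 + 59/111 → 1
L = 26/111 + 59/111 + 1 = 196/111 ≈ 1.766 bits/symbol.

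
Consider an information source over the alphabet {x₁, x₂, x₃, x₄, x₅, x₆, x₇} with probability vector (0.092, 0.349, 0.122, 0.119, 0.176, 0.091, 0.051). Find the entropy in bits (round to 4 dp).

2.5572 bits

H = −Σ pᵢ log₂ pᵢ.
−0.092·log₂(0.092) = 0.3167
−0.349·log₂(0.349) = 0.5300
−0.122·log₂(0.122) = 0.3703
−0.119·log₂(0.119) = 0.3654
−0.176·log₂(0.176) = 0.4411
−0.091·log₂(0.091) = 0.3147
−0.051·log₂(0.051) = 0.2190
Sum ≈ 2.5572 → 2.5572 bits.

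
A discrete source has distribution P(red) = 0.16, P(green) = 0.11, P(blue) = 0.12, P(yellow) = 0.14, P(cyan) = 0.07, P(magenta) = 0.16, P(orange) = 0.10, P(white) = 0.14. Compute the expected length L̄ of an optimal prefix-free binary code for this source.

3 bits/symbol

Repeatedly combine the two least-probable nodes; the expected code length is the sum of the merged weights.
merge 7/100 + 1/10 → 17/100
merge 11/100 + 3/25 → 23/100
merge 7/50 + 7/50 → 7/25
merge 4/25 + 4/25 → 8/25
merge 17/100 + 23/100 → 2/5
merge 7/25 + 8/25 → 3/5
merge 2/5 + 3/5 → 1
L = 17/100 + 23/100 + 7/25 + 8/25 + 2/5 + 3/5 + 1 = 3 bits/symbol.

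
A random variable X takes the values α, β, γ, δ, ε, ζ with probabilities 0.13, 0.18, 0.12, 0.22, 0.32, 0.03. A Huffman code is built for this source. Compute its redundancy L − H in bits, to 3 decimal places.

Entropy H = −Σ p log₂ p ≈ 2.3534 bits.
Huffman merges: 3/100+3/25→3/20; 13/100+3/20→7/25; 9/50+11/50→2/5; 7/25+8/25→3/5; 2/5+3/5→1. L = 243/100 ≈ 2.4300.
L − H = 2.4300 − 2.3534 = 0.077 bits.

0.077 bits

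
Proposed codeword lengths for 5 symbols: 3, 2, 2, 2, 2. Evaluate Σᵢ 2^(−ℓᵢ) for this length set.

1.125

With common denominator 2^3 = 8: Σ 2^(−ℓᵢ) = 1/8 + 2/8 + 2/8 + 2/8 + 2/8 = 9/8 = 1.125.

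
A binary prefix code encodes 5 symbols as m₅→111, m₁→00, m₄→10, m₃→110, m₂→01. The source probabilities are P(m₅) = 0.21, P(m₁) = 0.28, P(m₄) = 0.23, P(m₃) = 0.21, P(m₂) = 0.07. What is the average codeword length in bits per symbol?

L̄ = Σ pᵢ·ℓᵢ = 0.21·3 + 0.28·2 + 0.23·2 + 0.21·3 + 0.07·2 = 2.42 bits/symbol.

2.42 bits/symbol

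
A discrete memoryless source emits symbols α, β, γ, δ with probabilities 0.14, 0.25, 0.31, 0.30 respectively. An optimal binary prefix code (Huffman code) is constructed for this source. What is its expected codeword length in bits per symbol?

Repeatedly combine the two least-probable nodes; the expected code length is the sum of the merged weights.
merge 7/50 + 1/4 → 39/100
merge 3/10 + 31/100 → 61/100
merge 39/100 + 61/100 → 1
L = 39/100 + 61/100 + 1 = 2 bits/symbol.

2 bits/symbol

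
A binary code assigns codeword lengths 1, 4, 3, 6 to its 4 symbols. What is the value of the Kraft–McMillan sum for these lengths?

With common denominator 2^6 = 64: Σ 2^(−ℓᵢ) = 32/64 + 4/64 + 8/64 + 1/64 = 45/64 = 0.703125.

0.703125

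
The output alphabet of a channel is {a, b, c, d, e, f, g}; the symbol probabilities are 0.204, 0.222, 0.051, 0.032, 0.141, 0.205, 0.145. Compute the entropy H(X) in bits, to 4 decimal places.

H = −Σ pᵢ log₂ pᵢ.
−0.204·log₂(0.204) = 0.4678
−0.222·log₂(0.222) = 0.4820
−0.051·log₂(0.051) = 0.2190
−0.032·log₂(0.032) = 0.1589
−0.141·log₂(0.141) = 0.3985
−0.205·log₂(0.205) = 0.4687
−0.145·log₂(0.145) = 0.4040
Sum ≈ 2.5989 → 2.5989 bits.

2.5989 bits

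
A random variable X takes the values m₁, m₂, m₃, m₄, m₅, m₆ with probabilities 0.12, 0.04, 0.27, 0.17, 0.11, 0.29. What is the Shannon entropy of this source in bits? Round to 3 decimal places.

H = −Σ pᵢ log₂ pᵢ.
−0.12·log₂(0.12) = 0.3671
−0.04·log₂(0.04) = 0.1858
−0.27·log₂(0.27) = 0.5100
−0.17·log₂(0.17) = 0.4346
−0.11·log₂(0.11) = 0.3503
−0.29·log₂(0.29) = 0.5179
Sum ≈ 2.3656 → 2.366 bits.

2.366 bits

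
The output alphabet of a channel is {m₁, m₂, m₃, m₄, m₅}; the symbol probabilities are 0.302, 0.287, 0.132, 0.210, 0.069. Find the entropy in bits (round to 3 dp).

H = −Σ pᵢ log₂ pᵢ.
−0.302·log₂(0.302) = 0.5217
−0.287·log₂(0.287) = 0.5169
−0.132·log₂(0.132) = 0.3856
−0.210·log₂(0.210) = 0.4728
−0.069·log₂(0.069) = 0.2662
Sum ≈ 2.1631 → 2.163 bits.

2.163 bits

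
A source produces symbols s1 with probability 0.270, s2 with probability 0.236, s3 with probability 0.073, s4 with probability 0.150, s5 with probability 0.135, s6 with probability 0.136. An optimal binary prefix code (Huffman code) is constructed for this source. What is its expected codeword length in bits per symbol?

Repeatedly combine the two least-probable nodes; the expected code length is the sum of the merged weights.
merge 73/1000 + 27/200 → 26/125
merge 17/125 + 3/20 → 143/500
merge 26/125 + 59/250 → 111/250
merge 27/100 + 143/500 → 139/250
merge 111/250 + 139/250 → 1
L = 26/125 + 143/500 + 111/250 + 139/250 + 1 = 1247/500 = 2.494 bits/symbol.

2.494 bits/symbol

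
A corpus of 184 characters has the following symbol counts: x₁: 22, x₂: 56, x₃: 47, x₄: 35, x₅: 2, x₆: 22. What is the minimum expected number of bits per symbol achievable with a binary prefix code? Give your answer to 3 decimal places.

Probabilities are the counts divided by 184.
Repeatedly combine the two least-probable nodes; the expected code length is the sum of the merged weights.
merge 1/92 + 11/92 → 3/23
merge 11/92 + 3/23 → 1/4
merge 35/184 + 1/4 → 81/184
merge 47/184 + 7/23 → 103/184
merge 81/184 + 103/184 → 1
L = 3/23 + 1/4 + 81/184 + 103/184 + 1 = 219/92 ≈ 2.380 bits/symbol.

2.380 bits/symbol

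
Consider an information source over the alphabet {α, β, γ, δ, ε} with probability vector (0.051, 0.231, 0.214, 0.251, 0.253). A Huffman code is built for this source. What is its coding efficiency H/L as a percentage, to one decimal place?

96.5%

Entropy H = −Σ p log₂ p ≈ 2.1855 bits.
Huffman merges: 51/1000+107/500→53/200; 231/1000+251/1000→241/500; 253/1000+53/200→259/500; 241/500+259/500→1. L = 453/200 ≈ 2.2650.
Efficiency = H/L = 2.1855/2.2650 = 96.5%.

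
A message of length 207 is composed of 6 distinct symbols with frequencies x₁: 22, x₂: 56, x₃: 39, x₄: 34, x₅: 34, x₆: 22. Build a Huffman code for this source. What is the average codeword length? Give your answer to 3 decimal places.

2.541 bits/symbol

Probabilities are the counts divided by 207.
Repeatedly combine the two least-probable nodes; the expected code length is the sum of the merged weights.
merge 22/207 + 22/207 → 44/207
merge 34/207 + 34/207 → 68/207
merge 13/69 + 44/207 → 83/207
merge 56/207 + 68/207 → 124/207
merge 83/207 + 124/207 → 1
L = 44/207 + 68/207 + 83/207 + 124/207 + 1 = 526/207 ≈ 2.541 bits/symbol.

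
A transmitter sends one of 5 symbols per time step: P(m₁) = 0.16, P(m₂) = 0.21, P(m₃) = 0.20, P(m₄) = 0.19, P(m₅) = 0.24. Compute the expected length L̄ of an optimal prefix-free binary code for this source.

Repeatedly combine the two least-probable nodes; the expected code length is the sum of the merged weights.
merge 4/25 + 19/100 → 7/20
merge 1/5 + 21/100 → 41/100
merge 6/25 + 7/20 → 59/100
merge 41/100 + 59/100 → 1
L = 7/20 + 41/100 + 59/100 + 1 = 47/20 = 2.35 bits/symbol.

2.35 bits/symbol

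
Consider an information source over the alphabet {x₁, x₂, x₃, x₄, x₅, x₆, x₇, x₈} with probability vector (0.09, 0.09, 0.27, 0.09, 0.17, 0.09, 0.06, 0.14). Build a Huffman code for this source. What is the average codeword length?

2.88 bits/symbol

Repeatedly combine the two least-probable nodes; the expected code length is the sum of the merged weights.
merge 3/50 + 9/100 → 3/20
merge 9/100 + 9/100 → 9/50
merge 9/100 + 7/50 → 23/100
merge 3/20 + 17/100 → 8/25
merge 9/50 + 23/100 → 41/100
merge 27/100 + 8/25 → 59/100
merge 41/100 + 59/100 → 1
L = 3/20 + 9/50 + 23/100 + 8/25 + 41/100 + 59/100 + 1 = 72/25 = 2.88 bits/symbol.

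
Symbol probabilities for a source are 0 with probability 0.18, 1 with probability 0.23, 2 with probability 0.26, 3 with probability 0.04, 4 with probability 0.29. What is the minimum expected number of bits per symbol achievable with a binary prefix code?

2.22 bits/symbol

Repeatedly combine the two least-probable nodes; the expected code length is the sum of the merged weights.
merge 1/25 + 9/50 → 11/50
merge 11/50 + 23/100 → 9/20
merge 13/50 + 29/100 → 11/20
merge 9/20 + 11/20 → 1
L = 11/50 + 9/20 + 11/20 + 1 = 111/50 = 2.22 bits/symbol.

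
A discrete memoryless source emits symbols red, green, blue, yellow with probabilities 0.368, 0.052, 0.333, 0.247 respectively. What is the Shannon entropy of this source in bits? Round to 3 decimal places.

H = −Σ pᵢ log₂ pᵢ.
−0.368·log₂(0.368) = 0.5307
−0.052·log₂(0.052) = 0.2218
−0.333·log₂(0.333) = 0.5283
−0.247·log₂(0.247) = 0.4983
Sum ≈ 1.7791 → 1.779 bits.

1.779 bits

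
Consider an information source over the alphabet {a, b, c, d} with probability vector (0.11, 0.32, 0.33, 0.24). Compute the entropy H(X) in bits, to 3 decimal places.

1.898 bits

H = −Σ pᵢ log₂ pᵢ.
−0.11·log₂(0.11) = 0.3503
−0.32·log₂(0.32) = 0.5260
−0.33·log₂(0.33) = 0.5278
−0.24·log₂(0.24) = 0.4941
Sum ≈ 1.8983 → 1.898 bits.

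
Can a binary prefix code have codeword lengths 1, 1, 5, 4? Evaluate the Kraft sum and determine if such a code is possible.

With common denominator 2^5 = 32: Σ 2^(−ℓᵢ) = 16/32 + 16/32 + 1/32 + 2/32 = 35/32 = 1.09375.
Kraft's inequality requires Σ ≤ 1; here Σ = 1.09375 > 1, so no such prefix code exists.

1.09375; no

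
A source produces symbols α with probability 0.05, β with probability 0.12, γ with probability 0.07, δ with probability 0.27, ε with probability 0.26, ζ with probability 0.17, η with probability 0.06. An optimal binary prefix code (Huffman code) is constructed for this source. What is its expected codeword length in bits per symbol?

Repeatedly combine the two least-probable nodes; the expected code length is the sum of the merged weights.
merge 1/20 + 3/50 → 11/100
merge 7/100 + 11/100 → 9/50
merge 3/25 + 17/100 → 29/100
merge 9/50 + 13/50 → 11/25
merge 27/100 + 29/100 → 14/25
merge 11/25 + 14/25 → 1
L = 11/100 + 9/50 + 29/100 + 11/25 + 14/25 + 1 = 129/50 = 2.58 bits/symbol.

2.58 bits/symbol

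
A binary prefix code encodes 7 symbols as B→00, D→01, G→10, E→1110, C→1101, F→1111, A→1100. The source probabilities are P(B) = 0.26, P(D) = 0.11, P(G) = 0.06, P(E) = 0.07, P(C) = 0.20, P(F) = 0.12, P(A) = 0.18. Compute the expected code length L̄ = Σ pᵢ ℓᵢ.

L̄ = Σ pᵢ·ℓᵢ = 0.26·2 + 0.11·2 + 0.06·2 + 0.07·4 + 0.20·4 + 0.12·4 + 0.18·4 = 3.14 bits/symbol.

3.14 bits/symbol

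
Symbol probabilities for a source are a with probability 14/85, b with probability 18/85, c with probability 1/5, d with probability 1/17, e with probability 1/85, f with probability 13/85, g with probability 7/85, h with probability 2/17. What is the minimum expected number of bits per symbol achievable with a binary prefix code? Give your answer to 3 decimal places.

2.812 bits/symbol

Repeatedly combine the two least-probable nodes; the expected code length is the sum of the merged weights.
merge 1/85 + 1/17 → 6/85
merge 6/85 + 7/85 → 13/85
merge 2/17 + 13/85 → 23/85
merge 13/85 + 14/85 → 27/85
merge 1/5 + 18/85 → 7/17
merge 23/85 + 27/85 → 10/17
merge 7/17 + 10/17 → 1
L = 6/85 + 13/85 + 23/85 + 27/85 + 7/17 + 10/17 + 1 = 239/85 ≈ 2.812 bits/symbol.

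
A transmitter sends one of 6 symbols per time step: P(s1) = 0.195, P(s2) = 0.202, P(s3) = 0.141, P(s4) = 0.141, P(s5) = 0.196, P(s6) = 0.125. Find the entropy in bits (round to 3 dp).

2.559 bits

H = −Σ pᵢ log₂ pᵢ.
−0.195·log₂(0.195) = 0.4599
−0.202·log₂(0.202) = 0.4661
−0.141·log₂(0.141) = 0.3985
−0.141·log₂(0.141) = 0.3985
−0.196·log₂(0.196) = 0.4608
−0.125·log₂(0.125) = 0.3750
Sum ≈ 2.5588 → 2.559 bits.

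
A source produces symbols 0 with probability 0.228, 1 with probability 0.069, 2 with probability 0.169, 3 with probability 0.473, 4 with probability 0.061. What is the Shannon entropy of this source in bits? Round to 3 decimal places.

1.943 bits

H = −Σ pᵢ log₂ pᵢ.
−0.228·log₂(0.228) = 0.4863
−0.069·log₂(0.069) = 0.2662
−0.169·log₂(0.169) = 0.4335
−0.473·log₂(0.473) = 0.5109
−0.061·log₂(0.061) = 0.2461
Sum ≈ 1.9429 → 1.943 bits.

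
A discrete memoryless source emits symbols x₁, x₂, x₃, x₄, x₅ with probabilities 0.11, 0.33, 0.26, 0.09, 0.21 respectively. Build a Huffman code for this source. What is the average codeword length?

Repeatedly combine the two least-probable nodes; the expected code length is the sum of the merged weights.
merge 9/100 + 11/100 → 1/5
merge 1/5 + 21/100 → 41/100
merge 13/50 + 33/100 → 59/100
merge 41/100 + 59/100 → 1
L = 1/5 + 41/100 + 59/100 + 1 = 11/5 = 2.2 bits/symbol.

2.2 bits/symbol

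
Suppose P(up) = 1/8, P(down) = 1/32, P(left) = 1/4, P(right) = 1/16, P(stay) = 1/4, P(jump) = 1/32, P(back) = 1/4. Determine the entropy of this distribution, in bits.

2.4375 bits

Each probability is a power of 1/2, so log₂(1/p) is an integer.
H = Σ p·log₂(1/p) = 1/8·3 + 1/32·5 + 1/4·2 + 1/16·4 + 1/4·2 + 1/32·5 + 1/4·2 = 2.4375 bits.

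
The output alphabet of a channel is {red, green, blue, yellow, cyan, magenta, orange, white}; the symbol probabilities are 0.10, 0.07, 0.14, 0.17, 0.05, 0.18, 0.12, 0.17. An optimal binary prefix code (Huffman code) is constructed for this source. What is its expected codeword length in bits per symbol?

Repeatedly combine the two least-probable nodes; the expected code length is the sum of the merged weights.
merge 1/20 + 7/100 → 3/25
merge 1/10 + 3/25 → 11/50
merge 3/25 + 7/50 → 13/50
merge 17/100 + 17/100 → 17/50
merge 9/50 + 11/50 → 2/5
merge 13/50 + 17/50 → 3/5
merge 2/5 + 3/5 → 1
L = 3/25 + 11/50 + 13/50 + 17/50 + 2/5 + 3/5 + 1 = 147/50 = 2.94 bits/symbol.

2.94 bits/symbol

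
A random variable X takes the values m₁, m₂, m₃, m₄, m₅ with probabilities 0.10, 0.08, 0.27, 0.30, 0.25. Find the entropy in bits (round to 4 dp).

2.1548 bits

H = −Σ pᵢ log₂ pᵢ.
−0.10·log₂(0.10) = 0.3322
−0.08·log₂(0.08) = 0.2915
−0.27·log₂(0.27) = 0.5100
−0.30·log₂(0.30) = 0.5211
−0.25·log₂(0.25) = 0.5000
Sum ≈ 2.1548 → 2.1548 bits.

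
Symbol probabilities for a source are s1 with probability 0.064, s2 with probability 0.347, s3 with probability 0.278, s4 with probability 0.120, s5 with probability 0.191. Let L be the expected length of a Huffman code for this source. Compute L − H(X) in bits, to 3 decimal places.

0.064 bits

Entropy H = −Σ p log₂ p ≈ 2.1203 bits.
Huffman merges: 8/125+3/25→23/125; 23/125+191/1000→3/8; 139/500+347/1000→5/8; 3/8+5/8→1. L = 273/125 ≈ 2.1840.
L − H = 2.1840 − 2.1203 = 0.064 bits.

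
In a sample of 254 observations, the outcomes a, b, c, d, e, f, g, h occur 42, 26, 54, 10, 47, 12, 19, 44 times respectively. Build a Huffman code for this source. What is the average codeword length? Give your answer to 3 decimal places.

2.850 bits/symbol

Probabilities are the counts divided by 254.
Repeatedly combine the two least-probable nodes; the expected code length is the sum of the merged weights.
merge 5/127 + 6/127 → 11/127
merge 19/254 + 11/127 → 41/254
merge 13/127 + 41/254 → 67/254
merge 21/127 + 22/127 → 43/127
merge 47/254 + 27/127 → 101/254
merge 67/254 + 43/127 → 153/254
merge 101/254 + 153/254 → 1
L = 11/127 + 41/254 + 67/254 + 43/127 + 101/254 + 153/254 + 1 = 362/127 ≈ 2.850 bits/symbol.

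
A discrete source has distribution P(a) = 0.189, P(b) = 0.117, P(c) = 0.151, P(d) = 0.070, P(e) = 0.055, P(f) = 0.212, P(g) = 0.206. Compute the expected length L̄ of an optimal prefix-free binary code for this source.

Repeatedly combine the two least-probable nodes; the expected code length is the sum of the merged weights.
merge 11/200 + 7/100 → 1/8
merge 117/1000 + 1/8 → 121/500
merge 151/1000 + 189/1000 → 17/50
merge 103/500 + 53/250 → 209/500
merge 121/500 + 17/50 → 291/500
merge 209/500 + 291/500 → 1
L = 1/8 + 121/500 + 17/50 + 209/500 + 291/500 + 1 = 2707/1000 = 2.707 bits/symbol.

2.707 bits/symbol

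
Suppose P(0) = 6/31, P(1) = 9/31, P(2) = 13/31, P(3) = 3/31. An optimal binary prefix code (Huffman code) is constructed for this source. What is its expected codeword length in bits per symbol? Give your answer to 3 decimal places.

Repeatedly combine the two least-probable nodes; the expected code length is the sum of the merged weights.
merge 3/31 + 6/31 → 9/31
merge 9/31 + 9/31 → 18/31
merge 13/31 + 18/31 → 1
L = 9/31 + 18/31 + 1 = 58/31 ≈ 1.871 bits/symbol.

1.871 bits/symbol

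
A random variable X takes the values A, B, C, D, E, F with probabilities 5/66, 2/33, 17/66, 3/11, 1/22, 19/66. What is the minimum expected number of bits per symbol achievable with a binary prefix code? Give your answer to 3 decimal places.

Repeatedly combine the two least-probable nodes; the expected code length is the sum of the merged weights.
merge 1/22 + 2/33 → 7/66
merge 5/66 + 7/66 → 2/11
merge 2/11 + 17/66 → 29/66
merge 3/11 + 19/66 → 37/66
merge 29/66 + 37/66 → 1
L = 7/66 + 2/11 + 29/66 + 37/66 + 1 = 151/66 ≈ 2.288 bits/symbol.

2.288 bits/symbol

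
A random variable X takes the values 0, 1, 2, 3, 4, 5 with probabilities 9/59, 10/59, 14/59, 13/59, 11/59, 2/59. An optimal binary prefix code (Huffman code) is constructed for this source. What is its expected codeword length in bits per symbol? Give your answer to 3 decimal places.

2.542 bits/symbol

Repeatedly combine the two least-probable nodes; the expected code length is the sum of the merged weights.
merge 2/59 + 9/59 → 11/59
merge 10/59 + 11/59 → 21/59
merge 11/59 + 13/59 → 24/59
merge 14/59 + 21/59 → 35/59
merge 24/59 + 35/59 → 1
L = 11/59 + 21/59 + 24/59 + 35/59 + 1 = 150/59 ≈ 2.542 bits/symbol.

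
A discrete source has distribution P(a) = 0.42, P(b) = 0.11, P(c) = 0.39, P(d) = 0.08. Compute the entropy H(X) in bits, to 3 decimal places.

H = −Σ pᵢ log₂ pᵢ.
−0.42·log₂(0.42) = 0.5256
−0.11·log₂(0.11) = 0.3503
−0.39·log₂(0.39) = 0.5298
−0.08·log₂(0.08) = 0.2915
Sum ≈ 1.6972 → 1.697 bits.

1.697 bits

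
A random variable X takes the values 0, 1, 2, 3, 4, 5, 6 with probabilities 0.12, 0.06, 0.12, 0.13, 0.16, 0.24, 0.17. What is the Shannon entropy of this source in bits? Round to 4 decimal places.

H = −Σ pᵢ log₂ pᵢ.
−0.12·log₂(0.12) = 0.3671
−0.06·log₂(0.06) = 0.2435
−0.12·log₂(0.12) = 0.3671
−0.13·log₂(0.13) = 0.3826
−0.16·log₂(0.16) = 0.4230
−0.24·log₂(0.24) = 0.4941
−0.17·log₂(0.17) = 0.4346
Sum ≈ 2.7121 → 2.7121 bits.

2.7121 bits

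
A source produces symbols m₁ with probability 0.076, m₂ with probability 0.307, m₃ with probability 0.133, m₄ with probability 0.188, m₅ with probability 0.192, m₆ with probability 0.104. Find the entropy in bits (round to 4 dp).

2.4427 bits

H = −Σ pᵢ log₂ pᵢ.
−0.076·log₂(0.076) = 0.2826
−0.307·log₂(0.307) = 0.5230
−0.133·log₂(0.133) = 0.3871
−0.188·log₂(0.188) = 0.4533
−0.192·log₂(0.192) = 0.4571
−0.104·log₂(0.104) = 0.3396
Sum ≈ 2.4427 → 2.4427 bits.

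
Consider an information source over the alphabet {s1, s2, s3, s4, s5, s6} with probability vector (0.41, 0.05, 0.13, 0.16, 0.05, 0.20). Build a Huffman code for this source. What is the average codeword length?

2.28 bits/symbol

Repeatedly combine the two least-probable nodes; the expected code length is the sum of the merged weights.
merge 1/20 + 1/20 → 1/10
merge 1/10 + 13/100 → 23/100
merge 4/25 + 1/5 → 9/25
merge 23/100 + 9/25 → 59/100
merge 41/100 + 59/100 → 1
L = 1/10 + 23/100 + 9/25 + 59/100 + 1 = 57/25 = 2.28 bits/symbol.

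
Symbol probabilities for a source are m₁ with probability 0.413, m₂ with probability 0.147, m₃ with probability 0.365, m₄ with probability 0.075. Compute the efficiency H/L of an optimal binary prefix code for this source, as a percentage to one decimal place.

Entropy H = −Σ p log₂ p ≈ 1.7445 bits.
Huffman merges: 3/40+147/1000→111/500; 111/500+73/200→587/1000; 413/1000+587/1000→1. L = 1809/1000 ≈ 1.8090.
Efficiency = H/L = 1.7445/1.8090 = 96.4%.

96.4%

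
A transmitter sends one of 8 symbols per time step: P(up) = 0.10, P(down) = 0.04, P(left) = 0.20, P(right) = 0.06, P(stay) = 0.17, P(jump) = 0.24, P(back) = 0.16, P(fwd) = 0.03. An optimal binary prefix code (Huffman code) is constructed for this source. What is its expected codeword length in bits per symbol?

Repeatedly combine the two least-probable nodes; the expected code length is the sum of the merged weights.
merge 3/100 + 1/25 → 7/100
merge 3/50 + 7/100 → 13/100
merge 1/10 + 13/100 → 23/100
merge 4/25 + 17/100 → 33/100
merge 1/5 + 23/100 → 43/100
merge 6/25 + 33/100 → 57/100
merge 43/100 + 57/100 → 1
L = 7/100 + 13/100 + 23/100 + 33/100 + 43/100 + 57/100 + 1 = 69/25 = 2.76 bits/symbol.

2.76 bits/symbol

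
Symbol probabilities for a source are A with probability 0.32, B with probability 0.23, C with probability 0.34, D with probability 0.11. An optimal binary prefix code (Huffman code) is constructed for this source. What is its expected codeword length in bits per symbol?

Repeatedly combine the two least-probable nodes; the expected code length is the sum of the merged weights.
merge 11/100 + 23/100 → 17/50
merge 8/25 + 17/50 → 33/50
merge 17/50 + 33/50 → 1
L = 17/50 + 33/50 + 1 = 2 bits/symbol.

2 bits/symbol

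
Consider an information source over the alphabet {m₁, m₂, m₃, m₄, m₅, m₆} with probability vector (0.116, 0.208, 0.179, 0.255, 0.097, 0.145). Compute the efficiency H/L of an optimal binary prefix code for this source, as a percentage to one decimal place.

98.9%

Entropy H = −Σ p log₂ p ≈ 2.5091 bits.
Huffman merges: 97/1000+29/250→213/1000; 29/200+179/1000→81/250; 26/125+213/1000→421/1000; 51/200+81/250→579/1000; 421/1000+579/1000→1. L = 2537/1000 ≈ 2.5370.
Efficiency = H/L = 2.5091/2.5370 = 98.9%.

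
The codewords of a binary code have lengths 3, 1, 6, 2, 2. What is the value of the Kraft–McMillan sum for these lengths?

With common denominator 2^6 = 64: Σ 2^(−ℓᵢ) = 8/64 + 32/64 + 1/64 + 16/64 + 16/64 = 73/64 = 1.140625.

1.140625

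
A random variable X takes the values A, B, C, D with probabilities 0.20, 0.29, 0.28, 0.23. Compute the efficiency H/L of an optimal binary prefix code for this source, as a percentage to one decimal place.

Entropy H = −Σ p log₂ p ≈ 1.9842 bits.
Huffman merges: 1/5+23/100→43/100; 7/25+29/100→57/100; 43/100+57/100→1. L = 2 ≈ 2.0000.
Efficiency = H/L = 1.9842/2.0000 = 99.2%.

99.2%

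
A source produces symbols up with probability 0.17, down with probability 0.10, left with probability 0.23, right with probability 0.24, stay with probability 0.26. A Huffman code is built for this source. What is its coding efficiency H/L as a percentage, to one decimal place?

99.3%

Entropy H = −Σ p log₂ p ≈ 2.2539 bits.
Huffman merges: 1/10+17/100→27/100; 23/100+6/25→47/100; 13/50+27/100→53/100; 47/100+53/100→1. L = 227/100 ≈ 2.2700.
Efficiency = H/L = 2.2539/2.2700 = 99.3%.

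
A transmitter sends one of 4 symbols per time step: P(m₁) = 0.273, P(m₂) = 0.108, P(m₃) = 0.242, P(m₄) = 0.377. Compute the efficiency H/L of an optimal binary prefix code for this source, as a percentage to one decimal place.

95.5%

Entropy H = −Σ p log₂ p ≈ 1.8840 bits.
Huffman merges: 27/250+121/500→7/20; 273/1000+7/20→623/1000; 377/1000+623/1000→1. L = 1973/1000 ≈ 1.9730.
Efficiency = H/L = 1.8840/1.9730 = 95.5%.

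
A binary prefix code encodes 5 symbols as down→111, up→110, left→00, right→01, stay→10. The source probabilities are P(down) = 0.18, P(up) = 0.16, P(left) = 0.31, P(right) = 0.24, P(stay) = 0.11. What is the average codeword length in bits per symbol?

2.34 bits/symbol

L̄ = Σ pᵢ·ℓᵢ = 0.18·3 + 0.16·3 + 0.31·2 + 0.24·2 + 0.11·2 = 2.34 bits/symbol.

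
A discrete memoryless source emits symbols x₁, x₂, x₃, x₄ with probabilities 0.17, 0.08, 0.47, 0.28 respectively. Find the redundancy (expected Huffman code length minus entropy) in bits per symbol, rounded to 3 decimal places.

0.028 bits

Entropy H = −Σ p log₂ p ≈ 1.7523 bits.
Huffman merges: 2/25+17/100→1/4; 1/4+7/25→53/100; 47/100+53/100→1. L = 89/50 ≈ 1.7800.
L − H = 1.7800 − 1.7523 = 0.028 bits.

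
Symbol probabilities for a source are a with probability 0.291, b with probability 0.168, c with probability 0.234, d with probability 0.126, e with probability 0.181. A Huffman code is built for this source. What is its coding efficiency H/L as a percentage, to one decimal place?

Entropy H = −Σ p log₂ p ≈ 2.2638 bits.
Huffman merges: 63/500+21/125→147/500; 181/1000+117/500→83/200; 291/1000+147/500→117/200; 83/200+117/200→1. L = 1147/500 ≈ 2.2940.
Efficiency = H/L = 2.2638/2.2940 = 98.7%.

98.7%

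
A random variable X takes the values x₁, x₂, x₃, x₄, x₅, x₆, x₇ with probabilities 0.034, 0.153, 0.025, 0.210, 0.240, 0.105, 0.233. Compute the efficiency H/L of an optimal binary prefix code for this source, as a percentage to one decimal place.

Entropy H = −Σ p log₂ p ≈ 2.5113 bits.
Huffman merges: 1/40+17/500→59/1000; 59/1000+21/200→41/250; 153/1000+41/250→317/1000; 21/100+233/1000→443/1000; 6/25+317/1000→557/1000; 443/1000+557/1000→1. L = 127/50 ≈ 2.5400.
Efficiency = H/L = 2.5113/2.5400 = 98.9%.

98.9%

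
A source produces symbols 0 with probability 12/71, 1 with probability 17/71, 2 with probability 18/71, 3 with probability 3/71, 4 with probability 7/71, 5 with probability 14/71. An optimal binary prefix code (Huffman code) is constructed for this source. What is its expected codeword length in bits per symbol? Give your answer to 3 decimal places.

2.451 bits/symbol

Repeatedly combine the two least-probable nodes; the expected code length is the sum of the merged weights.
merge 3/71 + 7/71 → 10/71
merge 10/71 + 12/71 → 22/71
merge 14/71 + 17/71 → 31/71
merge 18/71 + 22/71 → 40/71
merge 31/71 + 40/71 → 1
L = 10/71 + 22/71 + 31/71 + 40/71 + 1 = 174/71 ≈ 2.451 bits/symbol.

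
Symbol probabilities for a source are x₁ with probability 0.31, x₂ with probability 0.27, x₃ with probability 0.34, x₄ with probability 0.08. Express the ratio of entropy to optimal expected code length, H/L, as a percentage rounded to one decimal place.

Entropy H = −Σ p log₂ p ≈ 1.8545 bits.
Huffman merges: 2/25+27/100→7/20; 31/100+17/50→13/20; 7/20+13/20→1. L = 2 ≈ 2.0000.
Efficiency = H/L = 1.8545/2.0000 = 92.7%.

92.7%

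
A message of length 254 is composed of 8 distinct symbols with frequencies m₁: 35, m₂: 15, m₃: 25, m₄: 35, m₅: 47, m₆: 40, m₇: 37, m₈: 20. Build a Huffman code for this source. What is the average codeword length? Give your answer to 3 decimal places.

2.953 bits/symbol

Probabilities are the counts divided by 254.
Repeatedly combine the two least-probable nodes; the expected code length is the sum of the merged weights.
merge 15/254 + 10/127 → 35/254
merge 25/254 + 35/254 → 30/127
merge 35/254 + 35/254 → 35/127
merge 37/254 + 20/127 → 77/254
merge 47/254 + 30/127 → 107/254
merge 35/127 + 77/254 → 147/254
merge 107/254 + 147/254 → 1
L = 35/254 + 30/127 + 35/127 + 77/254 + 107/254 + 147/254 + 1 = 375/127 ≈ 2.953 bits/symbol.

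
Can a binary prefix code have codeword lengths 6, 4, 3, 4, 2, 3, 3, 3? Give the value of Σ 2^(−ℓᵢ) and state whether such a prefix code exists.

With common denominator 2^6 = 64: Σ 2^(−ℓᵢ) = 1/64 + 4/64 + 8/64 + 4/64 + 16/64 + 8/64 + 8/64 + 8/64 = 57/64 = 0.890625.
Kraft's inequality requires Σ ≤ 1; here Σ = 0.890625 ≤ 1, so such a prefix code exists.

0.890625; yes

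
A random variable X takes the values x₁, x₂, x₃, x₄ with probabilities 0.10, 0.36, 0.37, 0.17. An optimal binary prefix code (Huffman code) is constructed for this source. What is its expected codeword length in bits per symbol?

Repeatedly combine the two least-probable nodes; the expected code length is the sum of the merged weights.
merge 1/10 + 17/100 → 27/100
merge 27/100 + 9/25 → 63/100
merge 37/100 + 63/100 → 1
L = 27/100 + 63/100 + 1 = 19/10 = 1.9 bits/symbol.

1.9 bits/symbol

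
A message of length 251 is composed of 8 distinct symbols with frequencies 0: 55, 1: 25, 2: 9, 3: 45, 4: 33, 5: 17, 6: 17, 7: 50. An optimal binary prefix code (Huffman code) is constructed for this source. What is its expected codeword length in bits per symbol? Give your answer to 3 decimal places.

Probabilities are the counts divided by 251.
Repeatedly combine the two least-probable nodes; the expected code length is the sum of the merged weights.
merge 9/251 + 17/251 → 26/251
merge 17/251 + 25/251 → 42/251
merge 26/251 + 33/251 → 59/251
merge 42/251 + 45/251 → 87/251
merge 50/251 + 55/251 → 105/251
merge 59/251 + 87/251 → 146/251
merge 105/251 + 146/251 → 1
L = 26/251 + 42/251 + 59/251 + 87/251 + 105/251 + 146/251 + 1 = 716/251 ≈ 2.853 bits/symbol.

2.853 bits/symbol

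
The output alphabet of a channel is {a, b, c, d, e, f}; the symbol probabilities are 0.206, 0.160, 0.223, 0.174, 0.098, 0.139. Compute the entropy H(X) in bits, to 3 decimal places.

2.538 bits

H = −Σ pᵢ log₂ pᵢ.
−0.206·log₂(0.206) = 0.4695
−0.160·log₂(0.160) = 0.4230
−0.223·log₂(0.223) = 0.4828
−0.174·log₂(0.174) = 0.4390
−0.098·log₂(0.098) = 0.3284
−0.139·log₂(0.139) = 0.3957
Sum ≈ 2.5384 → 2.538 bits.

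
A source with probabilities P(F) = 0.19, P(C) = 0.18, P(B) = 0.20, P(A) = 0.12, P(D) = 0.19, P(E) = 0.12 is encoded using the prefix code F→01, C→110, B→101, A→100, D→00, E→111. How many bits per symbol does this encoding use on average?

2.62 bits/symbol

L̄ = Σ pᵢ·ℓᵢ = 0.19·2 + 0.18·3 + 0.20·3 + 0.12·3 + 0.19·2 + 0.12·3 = 2.62 bits/symbol.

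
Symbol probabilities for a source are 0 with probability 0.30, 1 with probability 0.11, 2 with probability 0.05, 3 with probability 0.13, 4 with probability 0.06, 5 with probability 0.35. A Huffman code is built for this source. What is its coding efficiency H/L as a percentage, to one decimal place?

Entropy H = −Σ p log₂ p ≈ 2.2438 bits.
Huffman merges: 1/20+3/50→11/100; 11/100+11/100→11/50; 13/100+11/50→7/20; 3/10+7/20→13/20; 7/20+13/20→1. L = 233/100 ≈ 2.3300.
Efficiency = H/L = 2.2438/2.3300 = 96.3%.

96.3%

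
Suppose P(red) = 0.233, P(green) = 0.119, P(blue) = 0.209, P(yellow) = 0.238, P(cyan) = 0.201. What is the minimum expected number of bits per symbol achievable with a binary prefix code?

2.32 bits/symbol

Repeatedly combine the two least-probable nodes; the expected code length is the sum of the merged weights.
merge 119/1000 + 201/1000 → 8/25
merge 209/1000 + 233/1000 → 221/500
merge 119/500 + 8/25 → 279/500
merge 221/500 + 279/500 → 1
L = 8/25 + 221/500 + 279/500 + 1 = 58/25 = 2.32 bits/symbol.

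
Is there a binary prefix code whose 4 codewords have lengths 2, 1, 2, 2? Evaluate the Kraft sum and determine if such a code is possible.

1.25; no

With common denominator 2^2 = 4: Σ 2^(−ℓᵢ) = 1/4 + 2/4 + 1/4 + 1/4 = 5/4 = 1.25.
Kraft's inequality requires Σ ≤ 1; here Σ = 1.25 > 1, so no such prefix code exists.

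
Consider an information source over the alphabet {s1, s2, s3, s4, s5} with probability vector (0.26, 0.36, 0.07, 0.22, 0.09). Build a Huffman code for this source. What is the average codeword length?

2.16 bits/symbol

Repeatedly combine the two least-probable nodes; the expected code length is the sum of the merged weights.
merge 7/100 + 9/100 → 4/25
merge 4/25 + 11/50 → 19/50
merge 13/50 + 9/25 → 31/50
merge 19/50 + 31/50 → 1
L = 4/25 + 19/50 + 31/50 + 1 = 54/25 = 2.16 bits/symbol.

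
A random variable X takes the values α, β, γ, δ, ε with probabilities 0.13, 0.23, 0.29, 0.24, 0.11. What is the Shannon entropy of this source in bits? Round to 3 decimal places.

H = −Σ pᵢ log₂ pᵢ.
−0.13·log₂(0.13) = 0.3826
−0.23·log₂(0.23) = 0.4877
−0.29·log₂(0.29) = 0.5179
−0.24·log₂(0.24) = 0.4941
−0.11·log₂(0.11) = 0.3503
Sum ≈ 2.2326 → 2.233 bits.

2.233 bits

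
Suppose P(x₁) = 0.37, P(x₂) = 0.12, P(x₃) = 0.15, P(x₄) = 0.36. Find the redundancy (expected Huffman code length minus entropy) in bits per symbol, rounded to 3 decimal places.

0.061 bits

Entropy H = −Σ p log₂ p ≈ 1.8390 bits.
Huffman merges: 3/25+3/20→27/100; 27/100+9/25→63/100; 37/100+63/100→1. L = 19/10 ≈ 1.9000.
L − H = 1.9000 − 1.8390 = 0.061 bits.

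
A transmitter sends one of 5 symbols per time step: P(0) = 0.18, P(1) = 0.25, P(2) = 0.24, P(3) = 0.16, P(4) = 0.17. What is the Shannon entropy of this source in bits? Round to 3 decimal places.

H = −Σ pᵢ log₂ pᵢ.
−0.18·log₂(0.18) = 0.4453
−0.25·log₂(0.25) = 0.5000
−0.24·log₂(0.24) = 0.4941
−0.16·log₂(0.16) = 0.4230
−0.17·log₂(0.17) = 0.4346
Sum ≈ 2.2970 → 2.297 bits.

2.297 bits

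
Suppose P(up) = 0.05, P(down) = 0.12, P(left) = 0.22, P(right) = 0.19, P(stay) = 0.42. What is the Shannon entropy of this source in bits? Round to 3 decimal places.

2.045 bits

H = −Σ pᵢ log₂ pᵢ.
−0.05·log₂(0.05) = 0.2161
−0.12·log₂(0.12) = 0.3671
−0.22·log₂(0.22) = 0.4806
−0.19·log₂(0.19) = 0.4552
−0.42·log₂(0.42) = 0.5256
Sum ≈ 2.0446 → 2.045 bits.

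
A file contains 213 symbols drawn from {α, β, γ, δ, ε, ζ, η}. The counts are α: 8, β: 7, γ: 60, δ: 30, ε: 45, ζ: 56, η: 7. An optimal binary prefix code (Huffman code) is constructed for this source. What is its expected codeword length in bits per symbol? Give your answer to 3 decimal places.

2.413 bits/symbol

Probabilities are the counts divided by 213.
Repeatedly combine the two least-probable nodes; the expected code length is the sum of the merged weights.
merge 7/213 + 7/213 → 14/213
merge 8/213 + 14/213 → 22/213
merge 22/213 + 10/71 → 52/213
merge 15/71 + 52/213 → 97/213
merge 56/213 + 20/71 → 116/213
merge 97/213 + 116/213 → 1
L = 14/213 + 22/213 + 52/213 + 97/213 + 116/213 + 1 = 514/213 ≈ 2.413 bits/symbol.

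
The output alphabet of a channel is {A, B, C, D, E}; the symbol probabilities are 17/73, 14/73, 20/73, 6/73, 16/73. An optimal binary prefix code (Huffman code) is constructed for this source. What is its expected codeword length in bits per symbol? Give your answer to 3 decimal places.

2.274 bits/symbol

Repeatedly combine the two least-probable nodes; the expected code length is the sum of the merged weights.
merge 6/73 + 14/73 → 20/73
merge 16/73 + 17/73 → 33/73
merge 20/73 + 20/73 → 40/73
merge 33/73 + 40/73 → 1
L = 20/73 + 33/73 + 40/73 + 1 = 166/73 ≈ 2.274 bits/symbol.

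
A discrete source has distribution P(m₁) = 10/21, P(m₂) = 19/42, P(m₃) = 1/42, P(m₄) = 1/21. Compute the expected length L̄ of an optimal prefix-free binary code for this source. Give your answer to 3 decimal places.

Repeatedly combine the two least-probable nodes; the expected code length is the sum of the merged weights.
merge 1/42 + 1/21 → 1/14
merge 1/14 + 19/42 → 11/21
merge 10/21 + 11/21 → 1
L = 1/14 + 11/21 + 1 = 67/42 ≈ 1.595 bits/symbol.

1.595 bits/symbol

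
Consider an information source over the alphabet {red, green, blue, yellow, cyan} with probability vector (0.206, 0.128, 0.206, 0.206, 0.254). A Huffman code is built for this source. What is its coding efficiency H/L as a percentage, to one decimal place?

Entropy H = −Σ p log₂ p ≈ 2.2904 bits.
Huffman merges: 16/125+103/500→167/500; 103/500+103/500→103/250; 127/500+167/500→147/250; 103/250+147/250→1. L = 1167/500 ≈ 2.3340.
Efficiency = H/L = 2.2904/2.3340 = 98.1%.

98.1%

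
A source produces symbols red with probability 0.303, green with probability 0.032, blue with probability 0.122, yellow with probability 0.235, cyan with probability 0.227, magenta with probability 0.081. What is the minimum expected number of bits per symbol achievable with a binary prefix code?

2.348 bits/symbol

Repeatedly combine the two least-probable nodes; the expected code length is the sum of the merged weights.
merge 4/125 + 81/1000 → 113/1000
merge 113/1000 + 61/500 → 47/200
merge 227/1000 + 47/200 → 231/500
merge 47/200 + 303/1000 → 269/500
merge 231/500 + 269/500 → 1
L = 113/1000 + 47/200 + 231/500 + 269/500 + 1 = 587/250 = 2.348 bits/symbol.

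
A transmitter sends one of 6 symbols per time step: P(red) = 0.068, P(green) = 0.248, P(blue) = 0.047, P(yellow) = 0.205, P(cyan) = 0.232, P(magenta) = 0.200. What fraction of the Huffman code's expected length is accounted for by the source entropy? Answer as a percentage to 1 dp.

Entropy H = −Σ p log₂ p ≈ 2.3920 bits.
Huffman merges: 47/1000+17/250→23/200; 23/200+1/5→63/200; 41/200+29/125→437/1000; 31/125+63/200→563/1000; 437/1000+563/1000→1. L = 243/100 ≈ 2.4300.
Efficiency = H/L = 2.3920/2.4300 = 98.4%.

98.4%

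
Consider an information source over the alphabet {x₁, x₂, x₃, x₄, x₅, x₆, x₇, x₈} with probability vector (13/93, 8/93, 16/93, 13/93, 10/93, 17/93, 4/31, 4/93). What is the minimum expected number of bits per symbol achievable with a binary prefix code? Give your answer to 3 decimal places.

Repeatedly combine the two least-probable nodes; the expected code length is the sum of the merged weights.
merge 4/93 + 8/93 → 4/31
merge 10/93 + 4/31 → 22/93
merge 4/31 + 13/93 → 25/93
merge 13/93 + 16/93 → 29/93
merge 17/93 + 22/93 → 13/31
merge 25/93 + 29/93 → 18/31
merge 13/31 + 18/31 → 1
L = 4/31 + 22/93 + 25/93 + 29/93 + 13/31 + 18/31 + 1 = 274/93 ≈ 2.946 bits/symbol.

2.946 bits/symbol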